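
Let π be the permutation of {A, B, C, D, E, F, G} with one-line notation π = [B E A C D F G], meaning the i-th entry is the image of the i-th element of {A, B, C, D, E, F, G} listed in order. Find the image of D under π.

C

D is element number 4 of the domain, and entry number 4 of the one-line form is C, so π(D) = C.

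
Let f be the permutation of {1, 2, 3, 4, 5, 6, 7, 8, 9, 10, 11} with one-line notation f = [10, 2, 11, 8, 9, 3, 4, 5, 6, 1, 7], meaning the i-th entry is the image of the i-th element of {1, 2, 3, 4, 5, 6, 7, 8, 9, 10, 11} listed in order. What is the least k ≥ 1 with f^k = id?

8

The disjoint-cycle form of f has cycle lengths 8, 2, 1.
Since disjoint cycles commute, ord(f) = lcm(8, 2) = 8.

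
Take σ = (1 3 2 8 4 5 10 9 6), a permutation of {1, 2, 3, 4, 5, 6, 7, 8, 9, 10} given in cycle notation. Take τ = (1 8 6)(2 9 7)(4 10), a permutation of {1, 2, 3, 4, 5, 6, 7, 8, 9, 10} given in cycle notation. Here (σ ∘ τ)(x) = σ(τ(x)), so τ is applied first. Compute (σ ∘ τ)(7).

τ(7) = 2, then σ(2) = 8; composing gives (σ ∘ τ)(7) = 8.

8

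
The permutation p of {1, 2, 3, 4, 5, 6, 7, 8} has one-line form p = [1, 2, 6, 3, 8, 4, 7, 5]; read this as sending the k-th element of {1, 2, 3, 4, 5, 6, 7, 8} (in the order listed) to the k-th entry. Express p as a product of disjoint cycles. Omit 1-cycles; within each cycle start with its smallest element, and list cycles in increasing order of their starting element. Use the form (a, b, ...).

(3, 6, 4)(5, 8)

Start at 3 and follow images: 3 → 6 → 4 → 3, giving the cycle (3, 6, 4).
Continuing from each remaining unvisited element yields (3, 6, 4)(5, 8).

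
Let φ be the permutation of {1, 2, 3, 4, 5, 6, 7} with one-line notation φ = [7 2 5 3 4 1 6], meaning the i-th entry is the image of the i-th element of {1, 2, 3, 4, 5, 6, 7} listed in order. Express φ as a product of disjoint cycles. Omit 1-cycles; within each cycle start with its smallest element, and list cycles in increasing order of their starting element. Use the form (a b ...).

Iterating φ from 1 gives 1 → 7 → 6 → 1; that is the 3-cycle (1 7 6).
Repeating from the next unused element and collecting all non-trivial cycles gives (1 7 6)(3 5 4).

(1 7 6)(3 5 4)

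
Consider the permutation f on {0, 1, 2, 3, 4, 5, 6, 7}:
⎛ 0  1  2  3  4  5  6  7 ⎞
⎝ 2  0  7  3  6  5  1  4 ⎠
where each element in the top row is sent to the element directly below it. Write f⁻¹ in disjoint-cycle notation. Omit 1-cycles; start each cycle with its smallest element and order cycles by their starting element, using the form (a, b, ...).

(0, 1, 6, 4, 7, 2)

The cycle decomposition of f is (0, 2, 7, 4, 6, 1).
Reversing each cycle (and rotating so the smallest element leads) gives f⁻¹ = (0, 1, 6, 4, 7, 2).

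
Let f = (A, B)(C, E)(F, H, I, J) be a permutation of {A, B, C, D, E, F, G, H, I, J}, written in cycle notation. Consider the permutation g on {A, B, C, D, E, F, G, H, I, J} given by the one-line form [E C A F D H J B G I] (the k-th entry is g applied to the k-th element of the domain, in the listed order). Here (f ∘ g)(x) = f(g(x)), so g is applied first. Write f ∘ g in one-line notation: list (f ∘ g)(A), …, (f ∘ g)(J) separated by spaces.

(f ∘ g)(x) = f(g(x)). Computing each image: f(g(A)) = f(E) = C, f(g(B)) = f(C) = E, f(g(C)) = f(A) = B, f(g(D)) = f(F) = H, f(g(E)) = f(D) = D, f(g(F)) = f(H) = I, f(g(G)) = f(J) = F, f(g(H)) = f(B) = A, f(g(I)) = f(G) = G, f(g(J)) = f(I) = J.
Hence f ∘ g = [C E B H D I F A G J].

C E B H D I F A G J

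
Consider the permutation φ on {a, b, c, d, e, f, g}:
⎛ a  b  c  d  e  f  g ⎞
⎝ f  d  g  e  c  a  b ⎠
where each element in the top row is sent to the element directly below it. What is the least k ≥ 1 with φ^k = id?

10

The disjoint-cycle form of φ has cycle lengths 5, 2.
The order of φ is the least common multiple of its cycle lengths: lcm(5, 2) = 10.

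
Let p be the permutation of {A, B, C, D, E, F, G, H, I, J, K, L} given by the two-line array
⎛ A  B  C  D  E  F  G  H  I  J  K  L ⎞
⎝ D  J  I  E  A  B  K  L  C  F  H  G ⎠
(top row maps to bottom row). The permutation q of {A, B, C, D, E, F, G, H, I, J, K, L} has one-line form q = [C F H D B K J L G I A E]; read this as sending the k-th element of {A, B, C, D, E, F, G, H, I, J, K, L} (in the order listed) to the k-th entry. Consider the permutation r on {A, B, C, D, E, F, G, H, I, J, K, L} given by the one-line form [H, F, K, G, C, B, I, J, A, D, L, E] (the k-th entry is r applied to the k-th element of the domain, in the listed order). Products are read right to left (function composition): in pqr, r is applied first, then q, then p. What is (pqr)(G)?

Apply the permutations in order: r(G) = I, then q(I) = G, then p(G) = K. So (pqr)(G) = K.

K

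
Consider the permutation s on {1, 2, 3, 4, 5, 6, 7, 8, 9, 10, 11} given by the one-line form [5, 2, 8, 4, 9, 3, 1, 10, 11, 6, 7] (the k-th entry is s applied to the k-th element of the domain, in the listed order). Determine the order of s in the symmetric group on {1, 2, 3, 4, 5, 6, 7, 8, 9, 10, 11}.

20

Writing s as disjoint cycles, the cycle lengths are 5, 4, 1, 1.
The order of s is the least common multiple of its cycle lengths: lcm(5, 4) = 20.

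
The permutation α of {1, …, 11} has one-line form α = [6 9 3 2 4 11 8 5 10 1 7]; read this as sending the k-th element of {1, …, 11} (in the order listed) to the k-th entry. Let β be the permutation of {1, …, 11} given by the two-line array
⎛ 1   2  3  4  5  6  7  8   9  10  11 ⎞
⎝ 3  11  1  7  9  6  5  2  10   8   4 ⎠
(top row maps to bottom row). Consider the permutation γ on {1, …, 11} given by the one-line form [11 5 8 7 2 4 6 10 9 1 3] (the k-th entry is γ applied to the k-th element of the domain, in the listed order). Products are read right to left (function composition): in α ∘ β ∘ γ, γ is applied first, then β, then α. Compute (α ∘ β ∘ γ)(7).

11

Chase 7: γ(7) = 6; β(6) = 6; α(6) = 11. Hence (α ∘ β ∘ γ)(7) = 11.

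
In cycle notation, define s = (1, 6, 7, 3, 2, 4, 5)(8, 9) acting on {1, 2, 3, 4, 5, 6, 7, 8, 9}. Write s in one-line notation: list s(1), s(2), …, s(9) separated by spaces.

6 4 2 5 1 7 3 9 8

Image by image: 1→6, 2→4, 3→2, 4→5, 5→1, 6→7, 7→3, 8→9, 9→8.
So the one-line form is 6 4 2 5 1 7 3 9 8.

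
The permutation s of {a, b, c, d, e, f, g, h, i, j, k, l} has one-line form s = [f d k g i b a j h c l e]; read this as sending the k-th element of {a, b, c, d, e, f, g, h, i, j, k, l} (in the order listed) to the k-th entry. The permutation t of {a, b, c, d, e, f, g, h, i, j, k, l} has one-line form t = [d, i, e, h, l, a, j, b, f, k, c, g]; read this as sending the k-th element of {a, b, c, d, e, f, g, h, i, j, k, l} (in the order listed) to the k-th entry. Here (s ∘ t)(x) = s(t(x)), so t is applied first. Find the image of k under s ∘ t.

(s ∘ t)(k) = s(t(k)). t(k) = c, then s(c) = k. So (s ∘ t)(k) = k.

k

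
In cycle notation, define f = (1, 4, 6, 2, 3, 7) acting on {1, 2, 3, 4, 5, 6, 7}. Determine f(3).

7

3 appears in (1, 4, 6, 2, 3, 7); the next entry (wrapping around) is 7.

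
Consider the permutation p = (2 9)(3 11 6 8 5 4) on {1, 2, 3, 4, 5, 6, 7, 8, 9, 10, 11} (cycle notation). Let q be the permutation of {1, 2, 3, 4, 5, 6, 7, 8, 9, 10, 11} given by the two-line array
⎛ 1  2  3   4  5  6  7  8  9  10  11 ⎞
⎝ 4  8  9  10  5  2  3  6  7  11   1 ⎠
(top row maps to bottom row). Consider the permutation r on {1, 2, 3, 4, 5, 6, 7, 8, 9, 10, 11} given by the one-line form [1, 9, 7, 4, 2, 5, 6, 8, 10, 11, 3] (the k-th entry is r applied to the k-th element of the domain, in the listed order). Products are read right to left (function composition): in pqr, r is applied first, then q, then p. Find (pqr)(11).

2

Chase 11: r(11) = 3; q(3) = 9; p(9) = 2. Hence (pqr)(11) = 2.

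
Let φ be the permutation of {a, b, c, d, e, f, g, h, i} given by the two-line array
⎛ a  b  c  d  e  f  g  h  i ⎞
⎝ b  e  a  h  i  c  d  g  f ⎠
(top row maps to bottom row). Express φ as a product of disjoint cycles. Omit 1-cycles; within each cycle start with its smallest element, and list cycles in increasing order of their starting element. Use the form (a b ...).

Iterating φ from a gives a → b → e → i → f → c → a; that is the 6-cycle (a b e i f c).
Repeating from the next unused element and collecting all non-trivial cycles gives (a b e i f c)(d h g).

(a b e i f c)(d h g)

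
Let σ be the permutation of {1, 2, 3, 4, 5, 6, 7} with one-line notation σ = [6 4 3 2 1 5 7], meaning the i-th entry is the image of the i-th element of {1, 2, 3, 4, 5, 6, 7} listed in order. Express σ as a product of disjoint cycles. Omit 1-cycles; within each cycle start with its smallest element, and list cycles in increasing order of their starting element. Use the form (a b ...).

(1 6 5)(2 4)

From 1: 1 → 6 → 5 → 1, closing the cycle (1 6 5).
Continuing from each remaining unvisited element yields (1 6 5)(2 4).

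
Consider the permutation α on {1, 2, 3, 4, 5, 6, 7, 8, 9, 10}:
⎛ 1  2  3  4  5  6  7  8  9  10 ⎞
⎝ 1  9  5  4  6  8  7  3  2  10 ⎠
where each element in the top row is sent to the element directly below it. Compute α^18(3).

6

Tracing 3 → 5 → … returns to 3 after 4 steps, so 3 lies in a 4-cycle (3, 5, 6, 8).
Since the cycle has length 4, α^18 acts on it the same as α^2 (18 mod 4 = 2).
Stepping 2 places around the cycle: 3 → 5 → 6.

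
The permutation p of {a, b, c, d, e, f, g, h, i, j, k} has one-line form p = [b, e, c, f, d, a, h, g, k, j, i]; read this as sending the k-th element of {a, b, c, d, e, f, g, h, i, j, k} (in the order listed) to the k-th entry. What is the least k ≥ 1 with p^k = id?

Decomposing into disjoint cycles gives cycle lengths 5, 2, 2, 1, 1.
The order of p is the least common multiple of its cycle lengths: lcm(5, 2, 2) = 10.

10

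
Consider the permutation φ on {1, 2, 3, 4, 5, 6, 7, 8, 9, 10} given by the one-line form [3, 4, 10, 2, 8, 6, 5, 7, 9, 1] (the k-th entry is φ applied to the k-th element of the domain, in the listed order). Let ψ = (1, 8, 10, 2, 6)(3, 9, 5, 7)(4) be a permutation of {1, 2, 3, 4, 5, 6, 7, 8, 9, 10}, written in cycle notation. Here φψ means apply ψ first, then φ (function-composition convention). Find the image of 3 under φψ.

9

(φψ)(3) = φ(ψ(3)). ψ(3) = 9, then φ(9) = 9. So (φψ)(3) = 9.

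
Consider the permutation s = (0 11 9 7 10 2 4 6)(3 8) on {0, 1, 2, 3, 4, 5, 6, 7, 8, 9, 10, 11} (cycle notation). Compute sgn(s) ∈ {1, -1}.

The cycle lengths are 8, 2, 1, 1.
A cycle is odd iff its length is even; s has 2 even-length cycles, so sgn(s) = (−1)^2 and s is even.

1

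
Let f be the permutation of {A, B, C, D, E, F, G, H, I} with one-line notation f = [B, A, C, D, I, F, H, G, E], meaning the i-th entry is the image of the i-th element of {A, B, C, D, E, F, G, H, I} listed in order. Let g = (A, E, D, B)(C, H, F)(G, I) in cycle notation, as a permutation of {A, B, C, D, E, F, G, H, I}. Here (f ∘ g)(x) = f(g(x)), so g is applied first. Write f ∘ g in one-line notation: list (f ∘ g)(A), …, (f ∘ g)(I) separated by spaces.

I B G A D C E F H

Chase each element through g then f: A → E → I; B → A → B; C → H → G; D → B → A; E → D → D; F → C → C; G → I → E; H → F → F; I → G → H.
Collecting the images, f ∘ g = [I B G A D C E F H].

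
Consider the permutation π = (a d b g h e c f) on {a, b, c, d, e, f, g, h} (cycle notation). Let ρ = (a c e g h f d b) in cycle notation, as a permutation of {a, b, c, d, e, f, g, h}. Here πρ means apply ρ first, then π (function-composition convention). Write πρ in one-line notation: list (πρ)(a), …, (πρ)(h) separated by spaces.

f d c g h b e a

(πρ)(x) = π(ρ(x)). Computing each image: π(ρ(a)) = π(c) = f, π(ρ(b)) = π(a) = d, π(ρ(c)) = π(e) = c, π(ρ(d)) = π(b) = g, π(ρ(e)) = π(g) = h, π(ρ(f)) = π(d) = b, π(ρ(g)) = π(h) = e, π(ρ(h)) = π(f) = a.
Hence πρ = [f d c g h b e a].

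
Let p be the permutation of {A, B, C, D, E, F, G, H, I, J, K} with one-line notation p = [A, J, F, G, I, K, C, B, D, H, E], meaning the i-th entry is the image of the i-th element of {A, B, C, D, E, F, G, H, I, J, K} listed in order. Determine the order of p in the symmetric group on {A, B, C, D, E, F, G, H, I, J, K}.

21

The disjoint-cycle form of p has cycle lengths 7, 3, 1.
The order is lcm(7, 3) = 21.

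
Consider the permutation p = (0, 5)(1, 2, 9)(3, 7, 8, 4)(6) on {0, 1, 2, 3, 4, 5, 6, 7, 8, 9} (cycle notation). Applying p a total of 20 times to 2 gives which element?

2 lies in the 3-cycle (1, 2, 9).
Since the cycle has length 3, p^20 acts on it the same as p^2 (20 mod 3 = 2).
Advancing 2 steps from 2: 2 → 9 → 1.

1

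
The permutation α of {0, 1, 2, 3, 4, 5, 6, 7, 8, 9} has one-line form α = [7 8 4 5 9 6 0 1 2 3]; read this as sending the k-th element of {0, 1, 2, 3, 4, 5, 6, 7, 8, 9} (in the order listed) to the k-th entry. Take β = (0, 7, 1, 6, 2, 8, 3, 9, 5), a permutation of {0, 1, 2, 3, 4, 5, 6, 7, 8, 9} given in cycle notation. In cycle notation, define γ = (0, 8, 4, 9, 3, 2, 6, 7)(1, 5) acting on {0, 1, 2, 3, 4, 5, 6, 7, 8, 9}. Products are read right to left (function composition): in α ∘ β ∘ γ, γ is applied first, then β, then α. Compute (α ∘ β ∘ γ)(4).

Apply the permutations in order: γ(4) = 9, then β(9) = 5, then α(5) = 6. So (α ∘ β ∘ γ)(4) = 6.

6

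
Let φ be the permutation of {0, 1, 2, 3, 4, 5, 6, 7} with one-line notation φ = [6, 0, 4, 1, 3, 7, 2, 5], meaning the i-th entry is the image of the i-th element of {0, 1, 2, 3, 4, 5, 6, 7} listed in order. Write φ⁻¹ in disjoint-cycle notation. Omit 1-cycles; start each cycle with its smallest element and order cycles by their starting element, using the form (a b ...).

(0 1 3 4 2 6)(5 7)

First write φ in disjoint cycles: (0 6 2 4 3 1)(5 7).
The inverse reverses every cycle; in canonical form, φ⁻¹ = (0 1 3 4 2 6)(5 7).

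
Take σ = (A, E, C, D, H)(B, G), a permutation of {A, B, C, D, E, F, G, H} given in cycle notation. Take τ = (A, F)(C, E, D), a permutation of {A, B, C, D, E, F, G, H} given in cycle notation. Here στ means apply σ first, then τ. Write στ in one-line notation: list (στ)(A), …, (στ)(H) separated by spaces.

(στ)(x) = τ(σ(x)). Computing each image: τ(σ(A)) = τ(E) = D, τ(σ(B)) = τ(G) = G, τ(σ(C)) = τ(D) = C, τ(σ(D)) = τ(H) = H, τ(σ(E)) = τ(C) = E, τ(σ(F)) = τ(F) = A, τ(σ(G)) = τ(B) = B, τ(σ(H)) = τ(A) = F.
Hence στ = [D G C H E A B F].

D G C H E A B F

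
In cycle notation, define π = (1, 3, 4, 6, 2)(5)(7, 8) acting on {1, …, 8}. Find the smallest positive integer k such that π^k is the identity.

10

The cycle type of π is (5, 2, 1).
Since disjoint cycles commute, ord(π) = lcm(5, 2) = 10.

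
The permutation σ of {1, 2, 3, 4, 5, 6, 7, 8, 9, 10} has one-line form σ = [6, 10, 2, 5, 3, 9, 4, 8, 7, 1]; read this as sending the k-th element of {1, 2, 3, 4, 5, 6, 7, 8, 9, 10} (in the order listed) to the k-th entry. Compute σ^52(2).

5

Tracing 2 → 10 → … returns to 2 after 9 steps, so 2 lies in a 9-cycle (1, 6, 9, 7, 4, 5, 3, 2, 10).
On a 9-cycle, σ^9 is the identity, so σ^52 = σ^7 there (52 ≡ 7 mod 9).
Stepping 7 places around the cycle: 2 → 10 → 1 → 6 → 9 → 7 → 4 → 5.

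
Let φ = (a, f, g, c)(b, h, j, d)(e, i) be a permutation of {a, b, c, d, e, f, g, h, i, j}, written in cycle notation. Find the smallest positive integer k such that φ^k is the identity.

4

The cycle type of φ is (4, 4, 2).
Since disjoint cycles commute, ord(φ) = lcm(4, 4, 2) = 4.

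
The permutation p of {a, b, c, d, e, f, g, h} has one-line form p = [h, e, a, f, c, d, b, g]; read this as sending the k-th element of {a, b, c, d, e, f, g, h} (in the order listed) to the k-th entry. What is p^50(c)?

h

Tracing c → a → … returns to c after 6 steps, so c lies in a 6-cycle (a, h, g, b, e, c).
Since the cycle has length 6, p^50 acts on it the same as p^2 (50 mod 6 = 2).
Stepping 2 places around the cycle: c → a → h.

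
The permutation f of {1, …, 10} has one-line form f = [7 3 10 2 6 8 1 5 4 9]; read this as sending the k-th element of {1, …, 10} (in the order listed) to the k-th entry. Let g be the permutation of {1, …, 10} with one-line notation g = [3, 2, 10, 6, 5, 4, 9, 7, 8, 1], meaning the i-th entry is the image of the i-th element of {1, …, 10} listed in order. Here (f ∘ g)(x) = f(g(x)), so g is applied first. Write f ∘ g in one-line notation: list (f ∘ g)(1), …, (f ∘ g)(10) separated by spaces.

10 3 9 8 6 2 4 1 5 7

(f ∘ g)(x) = f(g(x)). Computing each image: f(g(1)) = f(3) = 10, f(g(2)) = f(2) = 3, f(g(3)) = f(10) = 9, f(g(4)) = f(6) = 8, f(g(5)) = f(5) = 6, f(g(6)) = f(4) = 2, f(g(7)) = f(9) = 4, f(g(8)) = f(7) = 1, f(g(9)) = f(8) = 5, f(g(10)) = f(1) = 7.
Hence f ∘ g = [10 3 9 8 6 2 4 1 5 7].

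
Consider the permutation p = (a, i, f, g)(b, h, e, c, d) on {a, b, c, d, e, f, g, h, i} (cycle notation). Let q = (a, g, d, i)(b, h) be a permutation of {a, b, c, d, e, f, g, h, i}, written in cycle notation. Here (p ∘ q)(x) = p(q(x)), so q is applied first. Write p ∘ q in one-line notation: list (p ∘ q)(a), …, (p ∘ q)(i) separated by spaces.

a e d f c g b h i

For each element, apply q then p: a → g → a; b → h → e; c → c → d; d → i → f; e → e → c; f → f → g; g → d → b; h → b → h; i → a → i.
Collecting the images, p ∘ q = [a e d f c g b h i].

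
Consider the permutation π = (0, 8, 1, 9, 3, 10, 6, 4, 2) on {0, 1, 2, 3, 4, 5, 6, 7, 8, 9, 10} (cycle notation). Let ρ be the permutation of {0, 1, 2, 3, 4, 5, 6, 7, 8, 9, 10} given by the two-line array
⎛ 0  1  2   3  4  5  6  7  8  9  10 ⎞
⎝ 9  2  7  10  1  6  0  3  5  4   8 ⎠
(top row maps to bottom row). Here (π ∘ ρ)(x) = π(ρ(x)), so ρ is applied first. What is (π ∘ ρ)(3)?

ρ(3) = 10, then π(10) = 6; composing gives (π ∘ ρ)(3) = 6.

6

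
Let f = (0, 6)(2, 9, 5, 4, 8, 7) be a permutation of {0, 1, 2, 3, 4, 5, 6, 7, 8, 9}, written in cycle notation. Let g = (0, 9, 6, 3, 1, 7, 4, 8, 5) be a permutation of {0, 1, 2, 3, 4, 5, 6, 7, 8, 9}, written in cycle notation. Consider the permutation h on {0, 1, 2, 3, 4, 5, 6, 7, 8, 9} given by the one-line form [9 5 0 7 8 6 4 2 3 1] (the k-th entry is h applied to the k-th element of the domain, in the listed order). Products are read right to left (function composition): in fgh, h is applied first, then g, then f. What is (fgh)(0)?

0

Chase 0: h(0) = 9; g(9) = 6; f(6) = 0. Hence (fgh)(0) = 0.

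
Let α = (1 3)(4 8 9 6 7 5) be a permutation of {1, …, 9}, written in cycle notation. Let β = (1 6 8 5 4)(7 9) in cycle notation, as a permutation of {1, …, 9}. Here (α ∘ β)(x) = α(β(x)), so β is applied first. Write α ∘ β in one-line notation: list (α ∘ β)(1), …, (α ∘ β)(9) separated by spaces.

7 2 1 3 8 9 6 4 5

Chase each element through β then α: 1 → 6 → 7; 2 → 2 → 2; 3 → 3 → 1; 4 → 1 → 3; 5 → 4 → 8; 6 → 8 → 9; 7 → 9 → 6; 8 → 5 → 4; 9 → 7 → 5.
Collecting the images, α ∘ β = [7 2 1 3 8 9 6 4 5].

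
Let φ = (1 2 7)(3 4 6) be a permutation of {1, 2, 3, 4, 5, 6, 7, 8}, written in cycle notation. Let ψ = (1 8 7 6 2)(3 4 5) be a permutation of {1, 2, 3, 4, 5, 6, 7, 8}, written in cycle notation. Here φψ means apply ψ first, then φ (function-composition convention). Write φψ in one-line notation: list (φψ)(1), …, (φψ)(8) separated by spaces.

(φψ)(x) = φ(ψ(x)). Computing each image: φ(ψ(1)) = φ(8) = 8, φ(ψ(2)) = φ(1) = 2, φ(ψ(3)) = φ(4) = 6, φ(ψ(4)) = φ(5) = 5, φ(ψ(5)) = φ(3) = 4, φ(ψ(6)) = φ(2) = 7, φ(ψ(7)) = φ(6) = 3, φ(ψ(8)) = φ(7) = 1.
Hence φψ = [8 2 6 5 4 7 3 1].

8 2 6 5 4 7 3 1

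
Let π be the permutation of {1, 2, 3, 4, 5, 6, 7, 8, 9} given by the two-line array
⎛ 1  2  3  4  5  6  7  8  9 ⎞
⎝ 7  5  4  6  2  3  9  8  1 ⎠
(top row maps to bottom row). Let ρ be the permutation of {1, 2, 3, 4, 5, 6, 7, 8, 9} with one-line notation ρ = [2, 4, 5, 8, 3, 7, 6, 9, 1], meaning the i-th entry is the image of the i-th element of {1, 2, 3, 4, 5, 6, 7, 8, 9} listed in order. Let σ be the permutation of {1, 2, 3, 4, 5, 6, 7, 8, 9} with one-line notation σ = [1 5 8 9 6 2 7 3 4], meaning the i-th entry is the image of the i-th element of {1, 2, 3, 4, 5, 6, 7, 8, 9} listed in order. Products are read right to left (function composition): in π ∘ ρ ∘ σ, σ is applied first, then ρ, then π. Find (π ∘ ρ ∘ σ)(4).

7

Apply the permutations in order: σ(4) = 9, then ρ(9) = 1, then π(1) = 7. So (π ∘ ρ ∘ σ)(4) = 7.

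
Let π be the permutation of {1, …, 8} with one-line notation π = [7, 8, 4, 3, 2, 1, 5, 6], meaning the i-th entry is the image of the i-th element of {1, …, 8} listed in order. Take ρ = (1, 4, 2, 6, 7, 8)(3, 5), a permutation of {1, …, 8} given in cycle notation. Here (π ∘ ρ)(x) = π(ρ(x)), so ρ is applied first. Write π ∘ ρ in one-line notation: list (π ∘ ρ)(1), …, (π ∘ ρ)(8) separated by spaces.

3 1 2 8 4 5 6 7

For each element, apply ρ then π: 1 → 4 → 3; 2 → 6 → 1; 3 → 5 → 2; 4 → 2 → 8; 5 → 3 → 4; 6 → 7 → 5; 7 → 8 → 6; 8 → 1 → 7.
So π ∘ ρ in one-line form is 3 1 2 8 4 5 6 7.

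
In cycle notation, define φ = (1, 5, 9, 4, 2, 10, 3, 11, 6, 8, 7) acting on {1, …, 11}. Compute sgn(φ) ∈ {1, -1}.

1

The cycle lengths are 11.
A cycle of length ℓ contributes ℓ−1 transpositions, so φ is a product of 10 transpositions — even.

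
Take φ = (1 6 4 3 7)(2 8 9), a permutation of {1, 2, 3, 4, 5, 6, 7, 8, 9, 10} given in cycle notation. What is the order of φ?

15

The cycle type of φ is (5, 3, 1, 1).
The order is lcm(5, 3) = 15.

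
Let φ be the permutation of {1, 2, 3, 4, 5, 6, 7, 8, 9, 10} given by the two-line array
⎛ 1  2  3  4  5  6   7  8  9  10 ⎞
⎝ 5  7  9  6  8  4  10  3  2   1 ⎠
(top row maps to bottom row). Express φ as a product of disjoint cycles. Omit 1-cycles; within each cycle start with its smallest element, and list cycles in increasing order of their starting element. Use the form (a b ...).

From 1: 1 → 5 → 8 → 3 → 9 → 2 → 7 → 10 → 1, closing the cycle (1 5 8 3 9 2 7 10).
Continuing from each remaining unvisited element yields (1 5 8 3 9 2 7 10)(4 6).

(1 5 8 3 9 2 7 10)(4 6)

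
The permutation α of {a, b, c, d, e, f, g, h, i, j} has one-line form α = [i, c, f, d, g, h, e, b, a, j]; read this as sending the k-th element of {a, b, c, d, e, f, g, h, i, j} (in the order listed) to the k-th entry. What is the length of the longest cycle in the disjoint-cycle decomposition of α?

4

Decomposing into disjoint cycles gives (a, i)(b, c, f, h)(e, g); the longest has length 4.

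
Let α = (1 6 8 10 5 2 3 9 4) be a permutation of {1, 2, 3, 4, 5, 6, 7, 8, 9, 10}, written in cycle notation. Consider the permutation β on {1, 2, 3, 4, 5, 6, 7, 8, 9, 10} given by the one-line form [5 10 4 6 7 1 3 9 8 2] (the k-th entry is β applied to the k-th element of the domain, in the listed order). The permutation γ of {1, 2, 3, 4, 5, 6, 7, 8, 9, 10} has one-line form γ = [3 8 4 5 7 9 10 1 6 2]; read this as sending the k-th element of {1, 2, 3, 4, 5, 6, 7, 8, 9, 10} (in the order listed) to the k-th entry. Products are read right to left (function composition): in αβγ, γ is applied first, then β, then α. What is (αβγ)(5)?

9

Chase 5: γ(5) = 7; β(7) = 3; α(3) = 9. Hence (αβγ)(5) = 9.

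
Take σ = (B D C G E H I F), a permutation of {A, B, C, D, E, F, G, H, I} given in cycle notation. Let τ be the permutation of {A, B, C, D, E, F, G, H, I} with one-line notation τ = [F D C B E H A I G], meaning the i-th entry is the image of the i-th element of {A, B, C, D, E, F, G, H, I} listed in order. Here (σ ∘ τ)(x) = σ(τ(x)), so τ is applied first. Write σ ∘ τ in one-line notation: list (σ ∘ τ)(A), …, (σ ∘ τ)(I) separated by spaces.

B C G D H I A F E

Chase each element through τ then σ: A → F → B; B → D → C; C → C → G; D → B → D; E → E → H; F → H → I; G → A → A; H → I → F; I → G → E.
So σ ∘ τ in one-line form is B C G D H I A F E.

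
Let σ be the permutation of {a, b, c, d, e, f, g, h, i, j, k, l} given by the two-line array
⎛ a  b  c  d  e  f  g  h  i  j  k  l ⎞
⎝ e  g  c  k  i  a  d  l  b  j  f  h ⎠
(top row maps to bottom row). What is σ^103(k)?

Tracing k → f → … returns to k after 8 steps, so k lies in an 8-cycle (a, e, i, b, g, d, k, f).
Powers repeat with period 8 on this cycle, and 103 mod 8 = 7, so σ^103(k) = σ^7(k).
Stepping 7 places around the cycle: k → f → a → e → i → b → g → d.

d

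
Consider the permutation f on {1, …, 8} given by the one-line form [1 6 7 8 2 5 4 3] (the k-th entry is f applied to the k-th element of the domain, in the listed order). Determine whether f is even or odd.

In disjoint-cycle form the cycle lengths are 4, 3, 1.
A cycle of length ℓ contributes ℓ−1 transpositions, so f is a product of 3 + 2 = 5 transpositions — odd.

odd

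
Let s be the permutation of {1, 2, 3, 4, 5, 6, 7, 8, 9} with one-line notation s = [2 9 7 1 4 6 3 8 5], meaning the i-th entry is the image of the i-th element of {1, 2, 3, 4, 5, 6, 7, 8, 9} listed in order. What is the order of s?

Writing s as disjoint cycles, the cycle lengths are 5, 2, 1, 1.
The order is lcm(5, 2) = 10.

10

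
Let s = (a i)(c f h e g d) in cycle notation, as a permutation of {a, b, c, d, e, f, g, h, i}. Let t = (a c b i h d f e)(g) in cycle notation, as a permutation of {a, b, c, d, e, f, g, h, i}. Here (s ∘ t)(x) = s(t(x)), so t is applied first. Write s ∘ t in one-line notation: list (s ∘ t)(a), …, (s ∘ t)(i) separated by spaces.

(s ∘ t)(x) = s(t(x)). Computing each image: s(t(a)) = s(c) = f, s(t(b)) = s(i) = a, s(t(c)) = s(b) = b, s(t(d)) = s(f) = h, s(t(e)) = s(a) = i, s(t(f)) = s(e) = g, s(t(g)) = s(g) = d, s(t(h)) = s(d) = c, s(t(i)) = s(h) = e.
Hence s ∘ t = [f a b h i g d c e].

f a b h i g d c e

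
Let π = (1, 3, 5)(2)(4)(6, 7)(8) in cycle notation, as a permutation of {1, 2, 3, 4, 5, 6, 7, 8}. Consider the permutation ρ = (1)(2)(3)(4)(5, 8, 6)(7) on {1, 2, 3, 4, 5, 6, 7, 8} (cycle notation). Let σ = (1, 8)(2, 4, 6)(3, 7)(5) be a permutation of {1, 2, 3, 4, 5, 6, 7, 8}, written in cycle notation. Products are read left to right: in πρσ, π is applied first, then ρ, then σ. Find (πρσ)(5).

8

Chase 5: π(5) = 1; ρ(1) = 1; σ(1) = 8. Hence (πρσ)(5) = 8.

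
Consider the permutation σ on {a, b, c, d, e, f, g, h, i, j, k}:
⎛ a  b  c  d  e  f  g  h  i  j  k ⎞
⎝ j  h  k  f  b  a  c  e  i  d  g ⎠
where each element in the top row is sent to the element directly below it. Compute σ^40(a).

Tracing a → j → … returns to a after 4 steps, so a lies in a 4-cycle (a j d f).
On a 4-cycle, σ^4 is the identity, so σ^40 = σ^0 there (40 ≡ 0 mod 4).
So σ^40(a) = a.

a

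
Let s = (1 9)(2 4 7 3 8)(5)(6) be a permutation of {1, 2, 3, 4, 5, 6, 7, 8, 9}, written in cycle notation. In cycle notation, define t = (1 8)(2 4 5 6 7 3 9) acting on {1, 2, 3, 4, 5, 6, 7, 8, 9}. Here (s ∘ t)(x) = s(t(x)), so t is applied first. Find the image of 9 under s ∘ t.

t(9) = 2, then s(2) = 4; composing gives (s ∘ t)(9) = 4.

4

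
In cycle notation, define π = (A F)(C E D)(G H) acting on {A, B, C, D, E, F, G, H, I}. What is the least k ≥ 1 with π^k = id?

The disjoint cycles have lengths 3, 2, 2, 1, 1.
The order is lcm(3, 2, 2) = 6.

6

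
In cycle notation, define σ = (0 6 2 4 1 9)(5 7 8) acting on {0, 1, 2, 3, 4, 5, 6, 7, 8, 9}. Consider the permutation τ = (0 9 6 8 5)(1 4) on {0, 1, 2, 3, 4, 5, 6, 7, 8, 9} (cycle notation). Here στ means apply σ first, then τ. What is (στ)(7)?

First apply σ: σ(7) = 8, then τ(8) = 5. Thus (στ)(7) = 5.

5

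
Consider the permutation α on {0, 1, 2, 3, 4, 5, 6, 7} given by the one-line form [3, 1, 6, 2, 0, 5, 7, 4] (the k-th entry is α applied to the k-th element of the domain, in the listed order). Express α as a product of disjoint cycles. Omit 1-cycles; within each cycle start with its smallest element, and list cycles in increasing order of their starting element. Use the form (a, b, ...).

Start at 0 and follow images: 0 → 3 → 2 → 6 → 7 → 4 → 0, giving the cycle (0, 3, 2, 6, 7, 4).
Continuing from each remaining unvisited element yields (0, 3, 2, 6, 7, 4).

(0, 3, 2, 6, 7, 4)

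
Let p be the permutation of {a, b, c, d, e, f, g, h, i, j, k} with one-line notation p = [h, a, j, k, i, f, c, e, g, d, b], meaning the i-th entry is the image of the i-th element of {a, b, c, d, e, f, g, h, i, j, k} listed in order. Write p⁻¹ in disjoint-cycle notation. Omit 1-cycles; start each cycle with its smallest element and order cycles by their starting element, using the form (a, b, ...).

(a, b, k, d, j, c, g, i, e, h)

The cycle decomposition of p is (a, h, e, i, g, c, j, d, k, b).
Reversing each cycle (and rotating so the smallest element leads) gives p⁻¹ = (a, b, k, d, j, c, g, i, e, h).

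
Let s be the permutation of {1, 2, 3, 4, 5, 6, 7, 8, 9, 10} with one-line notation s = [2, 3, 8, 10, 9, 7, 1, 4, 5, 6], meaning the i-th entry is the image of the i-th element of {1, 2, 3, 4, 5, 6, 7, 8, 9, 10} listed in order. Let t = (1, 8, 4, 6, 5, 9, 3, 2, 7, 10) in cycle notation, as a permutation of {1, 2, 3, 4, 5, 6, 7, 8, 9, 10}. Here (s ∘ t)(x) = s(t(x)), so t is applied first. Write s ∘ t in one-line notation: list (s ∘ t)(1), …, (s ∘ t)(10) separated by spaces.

4 1 3 7 5 9 6 10 8 2

For each element, apply t then s: 1 → 8 → 4; 2 → 7 → 1; 3 → 2 → 3; 4 → 6 → 7; 5 → 9 → 5; 6 → 5 → 9; 7 → 10 → 6; 8 → 4 → 10; 9 → 3 → 8; 10 → 1 → 2.
So s ∘ t in one-line form is 4 1 3 7 5 9 6 10 8 2.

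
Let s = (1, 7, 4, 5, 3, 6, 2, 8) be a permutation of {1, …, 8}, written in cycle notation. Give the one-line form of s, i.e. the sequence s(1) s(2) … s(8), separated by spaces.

7 8 6 5 3 2 4 1

Each element maps to the next entry in its cycle (wrapping to the front): 1↦7, 2↦8, 3↦6, 4↦5, 5↦3, 6↦2, 7↦4, 8↦1.
So the one-line form is 7 8 6 5 3 2 4 1.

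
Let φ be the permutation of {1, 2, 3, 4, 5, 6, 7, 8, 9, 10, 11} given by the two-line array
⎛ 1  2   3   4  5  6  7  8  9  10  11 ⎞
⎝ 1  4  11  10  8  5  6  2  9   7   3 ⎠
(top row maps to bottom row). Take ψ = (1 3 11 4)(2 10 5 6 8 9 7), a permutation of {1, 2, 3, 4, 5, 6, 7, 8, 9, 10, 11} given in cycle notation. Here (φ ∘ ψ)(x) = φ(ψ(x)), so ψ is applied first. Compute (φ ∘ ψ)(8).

9

ψ(8) = 9, then φ(9) = 9; composing gives (φ ∘ ψ)(8) = 9.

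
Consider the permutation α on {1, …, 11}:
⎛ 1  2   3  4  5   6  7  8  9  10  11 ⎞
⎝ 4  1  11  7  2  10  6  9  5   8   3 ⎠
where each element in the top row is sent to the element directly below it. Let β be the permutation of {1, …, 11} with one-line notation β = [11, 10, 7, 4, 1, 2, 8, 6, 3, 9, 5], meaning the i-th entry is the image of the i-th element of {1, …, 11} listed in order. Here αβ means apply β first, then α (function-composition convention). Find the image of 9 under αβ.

(αβ)(9) = α(β(9)). β(9) = 3, then α(3) = 11. So (αβ)(9) = 11.

11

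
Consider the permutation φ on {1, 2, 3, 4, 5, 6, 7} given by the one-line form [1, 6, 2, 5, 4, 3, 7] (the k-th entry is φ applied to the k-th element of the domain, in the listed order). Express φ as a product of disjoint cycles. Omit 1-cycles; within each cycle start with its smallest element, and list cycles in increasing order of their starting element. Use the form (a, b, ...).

(2, 6, 3)(4, 5)

Iterating φ from 2 gives 2 → 6 → 3 → 2; that is the 3-cycle (2, 6, 3).
Continuing from each remaining unvisited element yields (2, 6, 3)(4, 5).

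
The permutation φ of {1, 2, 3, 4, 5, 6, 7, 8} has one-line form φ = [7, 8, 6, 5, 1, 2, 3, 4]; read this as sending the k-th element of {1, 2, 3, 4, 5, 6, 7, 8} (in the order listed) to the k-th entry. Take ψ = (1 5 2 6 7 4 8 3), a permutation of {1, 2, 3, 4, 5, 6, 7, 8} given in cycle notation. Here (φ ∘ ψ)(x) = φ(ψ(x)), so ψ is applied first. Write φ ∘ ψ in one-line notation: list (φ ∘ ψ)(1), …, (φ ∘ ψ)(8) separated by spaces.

(φ ∘ ψ)(x) = φ(ψ(x)). Computing each image: φ(ψ(1)) = φ(5) = 1, φ(ψ(2)) = φ(6) = 2, φ(ψ(3)) = φ(1) = 7, φ(ψ(4)) = φ(8) = 4, φ(ψ(5)) = φ(2) = 8, φ(ψ(6)) = φ(7) = 3, φ(ψ(7)) = φ(4) = 5, φ(ψ(8)) = φ(3) = 6.
Hence φ ∘ ψ = [1 2 7 4 8 3 5 6].

1 2 7 4 8 3 5 6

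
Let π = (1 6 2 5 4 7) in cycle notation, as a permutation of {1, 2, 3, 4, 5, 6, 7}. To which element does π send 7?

1

In the cycle (1 6 2 5 4 7), 7 is followed by 1, so π(7) = 1.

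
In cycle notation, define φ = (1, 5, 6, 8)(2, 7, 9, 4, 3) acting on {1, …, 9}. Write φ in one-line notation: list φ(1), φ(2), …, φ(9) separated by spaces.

Each element maps to the next entry in its cycle (wrapping to the front): 1↦5, 2↦7, 3↦2, 4↦3, 5↦6, 6↦8, 7↦9, 8↦1, 9↦4.
Listing these in domain order gives 5 7 2 3 6 8 9 1 4.

5 7 2 3 6 8 9 1 4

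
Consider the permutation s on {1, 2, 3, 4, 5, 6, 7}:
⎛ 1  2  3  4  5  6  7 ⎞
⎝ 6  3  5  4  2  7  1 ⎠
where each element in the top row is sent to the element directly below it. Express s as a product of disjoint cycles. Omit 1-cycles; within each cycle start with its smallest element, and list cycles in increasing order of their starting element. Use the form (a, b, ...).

Start at 1 and follow images: 1 → 6 → 7 → 1, giving the cycle (1, 6, 7).
Repeating from the next unused element and collecting all non-trivial cycles gives (1, 6, 7)(2, 3, 5).

(1, 6, 7)(2, 3, 5)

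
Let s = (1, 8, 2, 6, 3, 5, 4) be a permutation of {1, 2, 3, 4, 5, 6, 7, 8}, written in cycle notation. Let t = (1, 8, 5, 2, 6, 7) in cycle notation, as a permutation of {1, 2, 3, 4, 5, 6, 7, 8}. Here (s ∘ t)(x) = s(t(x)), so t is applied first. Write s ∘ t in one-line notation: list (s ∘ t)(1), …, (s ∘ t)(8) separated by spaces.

2 3 5 1 6 7 8 4

(s ∘ t)(x) = s(t(x)). Computing each image: s(t(1)) = s(8) = 2, s(t(2)) = s(6) = 3, s(t(3)) = s(3) = 5, s(t(4)) = s(4) = 1, s(t(5)) = s(2) = 6, s(t(6)) = s(7) = 7, s(t(7)) = s(1) = 8, s(t(8)) = s(5) = 4.
Hence s ∘ t = [2 3 5 1 6 7 8 4].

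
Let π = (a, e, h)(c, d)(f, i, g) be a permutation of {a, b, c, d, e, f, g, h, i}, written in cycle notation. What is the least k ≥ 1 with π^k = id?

The disjoint cycles have lengths 3, 3, 2, 1.
Since disjoint cycles commute, ord(π) = lcm(3, 3, 2) = 6.

6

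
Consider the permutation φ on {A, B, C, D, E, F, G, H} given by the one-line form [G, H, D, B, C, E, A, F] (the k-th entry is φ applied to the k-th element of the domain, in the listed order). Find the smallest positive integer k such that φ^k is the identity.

6

Writing φ as disjoint cycles, the cycle lengths are 6, 2.
The order of φ is the least common multiple of its cycle lengths: lcm(6, 2) = 6.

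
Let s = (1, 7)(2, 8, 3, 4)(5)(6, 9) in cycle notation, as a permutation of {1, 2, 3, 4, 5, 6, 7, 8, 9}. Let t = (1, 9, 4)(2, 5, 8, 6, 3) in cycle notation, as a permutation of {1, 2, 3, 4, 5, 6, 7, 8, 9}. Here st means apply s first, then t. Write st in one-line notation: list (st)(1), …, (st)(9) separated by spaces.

7 6 1 5 8 4 9 2 3

(st)(x) = t(s(x)). Computing each image: t(s(1)) = t(7) = 7, t(s(2)) = t(8) = 6, t(s(3)) = t(4) = 1, t(s(4)) = t(2) = 5, t(s(5)) = t(5) = 8, t(s(6)) = t(9) = 4, t(s(7)) = t(1) = 9, t(s(8)) = t(3) = 2, t(s(9)) = t(6) = 3.
Hence st = [7 6 1 5 8 4 9 2 3].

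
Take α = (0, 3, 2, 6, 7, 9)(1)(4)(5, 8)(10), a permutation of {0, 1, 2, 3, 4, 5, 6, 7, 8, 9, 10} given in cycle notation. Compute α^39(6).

0

6 lies in the 6-cycle (0, 3, 2, 6, 7, 9).
Powers repeat with period 6 on this cycle, and 39 mod 6 = 3, so α^39(6) = α^3(6).
Stepping 3 places around the cycle: 6 → 7 → 9 → 0.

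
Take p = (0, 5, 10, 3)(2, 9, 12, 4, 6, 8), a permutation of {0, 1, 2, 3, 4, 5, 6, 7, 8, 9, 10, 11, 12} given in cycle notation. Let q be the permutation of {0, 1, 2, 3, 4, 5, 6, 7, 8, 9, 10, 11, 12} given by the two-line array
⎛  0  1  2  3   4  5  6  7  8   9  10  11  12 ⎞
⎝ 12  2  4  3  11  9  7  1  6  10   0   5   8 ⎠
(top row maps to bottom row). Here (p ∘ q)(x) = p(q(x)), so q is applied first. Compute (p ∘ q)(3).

q(3) = 3, then p(3) = 0; composing gives (p ∘ q)(3) = 0.

0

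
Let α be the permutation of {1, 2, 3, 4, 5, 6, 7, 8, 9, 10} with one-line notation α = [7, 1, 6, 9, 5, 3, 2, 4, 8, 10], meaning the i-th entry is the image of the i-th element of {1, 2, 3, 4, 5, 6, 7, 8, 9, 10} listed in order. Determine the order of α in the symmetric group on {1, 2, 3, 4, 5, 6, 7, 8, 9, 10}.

6

Writing α as disjoint cycles, the cycle lengths are 3, 3, 2, 1, 1.
The order is lcm(3, 3, 2) = 6.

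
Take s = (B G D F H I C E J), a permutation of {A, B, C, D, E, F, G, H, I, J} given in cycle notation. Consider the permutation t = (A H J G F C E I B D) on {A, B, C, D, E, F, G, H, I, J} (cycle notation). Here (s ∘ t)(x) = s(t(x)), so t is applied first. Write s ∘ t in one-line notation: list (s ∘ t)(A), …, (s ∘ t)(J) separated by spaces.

(s ∘ t)(x) = s(t(x)). Computing each image: s(t(A)) = s(H) = I, s(t(B)) = s(D) = F, s(t(C)) = s(E) = J, s(t(D)) = s(A) = A, s(t(E)) = s(I) = C, s(t(F)) = s(C) = E, s(t(G)) = s(F) = H, s(t(H)) = s(J) = B, s(t(I)) = s(B) = G, s(t(J)) = s(G) = D.
Hence s ∘ t = [I F J A C E H B G D].

I F J A C E H B G D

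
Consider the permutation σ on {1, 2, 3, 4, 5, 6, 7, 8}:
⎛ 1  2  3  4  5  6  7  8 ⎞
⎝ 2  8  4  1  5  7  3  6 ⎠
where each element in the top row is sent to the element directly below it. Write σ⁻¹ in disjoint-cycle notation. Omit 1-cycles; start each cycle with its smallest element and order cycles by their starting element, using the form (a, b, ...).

The cycle decomposition of σ is (1, 2, 8, 6, 7, 3, 4).
The inverse reverses every cycle; in canonical form, σ⁻¹ = (1, 4, 3, 7, 6, 8, 2).

(1, 4, 3, 7, 6, 8, 2)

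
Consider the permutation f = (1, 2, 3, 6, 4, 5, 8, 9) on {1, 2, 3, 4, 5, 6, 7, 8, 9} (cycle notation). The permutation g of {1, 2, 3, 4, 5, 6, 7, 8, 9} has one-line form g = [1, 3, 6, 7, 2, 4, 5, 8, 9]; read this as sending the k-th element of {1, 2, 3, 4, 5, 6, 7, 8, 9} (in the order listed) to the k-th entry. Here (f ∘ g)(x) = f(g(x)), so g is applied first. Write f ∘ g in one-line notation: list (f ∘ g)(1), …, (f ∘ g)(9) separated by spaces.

2 6 4 7 3 5 8 9 1

Chase each element through g then f: 1 → 1 → 2; 2 → 3 → 6; 3 → 6 → 4; 4 → 7 → 7; 5 → 2 → 3; 6 → 4 → 5; 7 → 5 → 8; 8 → 8 → 9; 9 → 9 → 1.
Collecting the images, f ∘ g = [2 6 4 7 3 5 8 9 1].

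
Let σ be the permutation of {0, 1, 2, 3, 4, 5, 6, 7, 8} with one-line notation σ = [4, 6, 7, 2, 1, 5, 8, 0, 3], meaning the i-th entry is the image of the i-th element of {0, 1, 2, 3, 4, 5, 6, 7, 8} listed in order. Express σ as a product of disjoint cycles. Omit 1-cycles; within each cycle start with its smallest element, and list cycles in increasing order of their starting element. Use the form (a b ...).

(0 4 1 6 8 3 2 7)

From 0: 0 → 4 → 1 → 6 → 8 → 3 → 2 → 7 → 0, closing the cycle (0 4 1 6 8 3 2 7).
Repeating from the next unused element and collecting all non-trivial cycles gives (0 4 1 6 8 3 2 7).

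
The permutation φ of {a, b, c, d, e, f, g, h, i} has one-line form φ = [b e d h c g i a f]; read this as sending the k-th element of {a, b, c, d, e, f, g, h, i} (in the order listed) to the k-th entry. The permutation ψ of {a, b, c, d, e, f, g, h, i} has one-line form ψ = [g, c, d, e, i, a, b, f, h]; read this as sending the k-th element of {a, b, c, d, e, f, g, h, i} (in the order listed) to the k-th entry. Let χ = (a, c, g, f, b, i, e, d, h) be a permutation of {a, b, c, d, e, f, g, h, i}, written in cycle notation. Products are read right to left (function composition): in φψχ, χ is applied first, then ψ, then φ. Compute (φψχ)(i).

f

Chase i: χ(i) = e; ψ(e) = i; φ(i) = f. Hence (φψχ)(i) = f.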